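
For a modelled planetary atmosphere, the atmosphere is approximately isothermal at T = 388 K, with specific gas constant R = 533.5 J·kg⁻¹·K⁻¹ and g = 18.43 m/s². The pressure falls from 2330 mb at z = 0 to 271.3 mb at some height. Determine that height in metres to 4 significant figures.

Scale height: H = RT/g = 533.5 × 388 / 18.43 = 11232 m.
Invert the barometric formula: z = H ln(P₀/P).
P₀/P = 2330/271.3 = 8.5883; ln(8.5883) = 2.1504.
z = 11232 × 2.1504 = 24153 m.

z ≈ 24150 m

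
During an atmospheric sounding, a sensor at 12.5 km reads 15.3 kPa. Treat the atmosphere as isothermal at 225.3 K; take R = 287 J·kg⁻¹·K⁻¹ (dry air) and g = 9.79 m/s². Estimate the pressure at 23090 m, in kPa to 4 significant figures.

P ≈ 3.079 kPa

Scale height: H = RT/g = 287 × 225.3 / 9.79 = 6604.8 m.
Between two levels, P₂ = P₁ exp(−Δz/H) with Δz = z₂ − z₁.
Δz = 23090 − 12500 = 10590 m; Δz/H = 10590/6604.8 = 1.6034.
P₂ = 15.3 × exp(−1.6034) = 15.3 × 0.20121 = 3.0785 kPa.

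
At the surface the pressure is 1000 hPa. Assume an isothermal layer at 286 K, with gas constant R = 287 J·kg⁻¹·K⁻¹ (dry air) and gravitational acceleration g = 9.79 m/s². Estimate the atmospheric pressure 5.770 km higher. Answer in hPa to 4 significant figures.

Scale height: H = RT/g = 287 × 286 / 9.79 = 8384.3 m.
Barometric formula: P = P₀ exp(−z/H).
z/H = 5770.0/8384.3 = 0.68819; exp(−0.68819) = 0.50248.
P = 1000 × 0.50248 = 502.48 hPa.

P ≈ 502.5 hPa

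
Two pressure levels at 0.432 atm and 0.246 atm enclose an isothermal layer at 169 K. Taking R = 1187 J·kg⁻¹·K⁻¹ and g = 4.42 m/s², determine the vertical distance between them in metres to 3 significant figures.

Δz ≈ 25600 m

Hypsometric equation: Δz = (R T̄/g) ln(P₁/P₂).
R T̄/g = 1187 × 169 / 4.42 = 45385 m.
ln(0.432/0.246) = ln(1.7561) = 0.56310.
Δz = 45385 × 0.56310 = 25556 m.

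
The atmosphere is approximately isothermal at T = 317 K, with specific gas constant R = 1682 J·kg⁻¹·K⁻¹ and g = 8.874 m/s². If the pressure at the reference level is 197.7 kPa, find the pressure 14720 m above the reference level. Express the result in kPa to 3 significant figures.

P ≈ 155 kPa

Scale height: H = RT/g = 1682 × 317 / 8.874 = 60085 m.
Barometric formula: P = P₀ exp(−z/H).
z/H = 14720/60085 = 0.24499; exp(−0.24499) = 0.78271.
P = 197.7 × 0.78271 = 154.74 kPa.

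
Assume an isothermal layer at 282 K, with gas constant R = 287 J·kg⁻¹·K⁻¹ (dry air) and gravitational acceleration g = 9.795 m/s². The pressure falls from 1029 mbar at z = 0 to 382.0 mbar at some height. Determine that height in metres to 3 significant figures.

z ≈ 8190 m

Scale height: H = RT/g = 287 × 282 / 9.795 = 8262.8 m.
Invert the barometric formula: z = H ln(P₀/P).
P₀/P = 1029/382.0 = 2.6937; ln(2.6937) = 0.99092.
z = 8262.8 × 0.99092 = 8187.8 m.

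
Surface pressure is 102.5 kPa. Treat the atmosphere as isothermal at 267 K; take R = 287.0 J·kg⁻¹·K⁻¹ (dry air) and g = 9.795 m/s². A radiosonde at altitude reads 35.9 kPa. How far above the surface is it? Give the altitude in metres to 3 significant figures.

Scale height: H = RT/g = 287.0 × 267 / 9.795 = 7823.3 m.
Invert the barometric formula: z = H ln(P₀/P).
P₀/P = 102.5/35.9 = 2.8552; ln(2.8552) = 1.0491.
z = 7823.3 × 1.0491 = 8207.4 m.

z ≈ 8210 m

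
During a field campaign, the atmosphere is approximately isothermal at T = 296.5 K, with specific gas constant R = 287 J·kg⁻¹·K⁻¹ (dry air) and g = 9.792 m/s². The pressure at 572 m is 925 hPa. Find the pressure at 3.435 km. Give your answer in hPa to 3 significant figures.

Scale height: H = RT/g = 287 × 296.5 / 9.792 = 8690.3 m.
Between two levels, P₂ = P₁ exp(−Δz/H) with Δz = z₂ − z₁.
Δz = 3435.0 − 572.00 = 2863.0 m; Δz/H = 2863.0/8690.3 = 0.32945.
P₂ = 925 × exp(−0.32945) = 925 × 0.71932 = 665.37 hPa.

P ≈ 665 hPa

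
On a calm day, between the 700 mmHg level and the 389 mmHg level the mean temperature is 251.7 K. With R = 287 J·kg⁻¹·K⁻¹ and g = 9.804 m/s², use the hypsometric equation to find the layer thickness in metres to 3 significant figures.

Hypsometric equation: Δz = (R T̄/g) ln(P₁/P₂).
R T̄/g = 287 × 251.7 / 9.804 = 7368.2 m.
ln(700/389) = ln(1.7995) = 0.58751.
Δz = 7368.2 × 0.58751 = 4328.9 m.

Δz ≈ 4330 m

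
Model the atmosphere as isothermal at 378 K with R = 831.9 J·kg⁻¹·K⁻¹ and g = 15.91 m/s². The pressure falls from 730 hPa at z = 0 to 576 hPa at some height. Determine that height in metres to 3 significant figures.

z ≈ 4680 m

Scale height: H = RT/g = 831.9 × 378 / 15.91 = 19765 m.
Invert the barometric formula: z = H ln(P₀/P).
P₀/P = 730/576 = 1.2674; ln(1.2674) = 0.23697.
z = 19765 × 0.23697 = 4683.7 m.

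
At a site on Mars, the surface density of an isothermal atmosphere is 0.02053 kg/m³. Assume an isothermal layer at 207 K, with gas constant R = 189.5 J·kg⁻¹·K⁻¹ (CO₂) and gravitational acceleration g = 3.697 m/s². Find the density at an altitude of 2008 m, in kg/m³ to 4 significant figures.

ρ ≈ 0.01699 kg/m³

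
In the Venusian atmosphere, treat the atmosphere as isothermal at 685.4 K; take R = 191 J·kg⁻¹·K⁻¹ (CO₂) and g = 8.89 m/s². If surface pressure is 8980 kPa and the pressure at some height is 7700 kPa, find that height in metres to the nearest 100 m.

Scale height: H = RT/g = 191 × 685.4 / 8.89 = 14726 m.
Invert the barometric formula: z = H ln(P₀/P).
P₀/P = 8980/7700 = 1.1662; ln(1.1662) = 0.15375.
z = 14726 × 0.15375 = 2264.1 m.

z ≈ 2300 m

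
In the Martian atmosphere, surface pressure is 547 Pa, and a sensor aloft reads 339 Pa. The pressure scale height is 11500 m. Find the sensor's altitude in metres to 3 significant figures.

Invert the barometric formula: z = H ln(P₀/P).
P₀/P = 547/339 = 1.6136; ln(1.6136) = 0.47847.
z = 11500 × 0.47847 = 5502.4 m.

z ≈ 5500 m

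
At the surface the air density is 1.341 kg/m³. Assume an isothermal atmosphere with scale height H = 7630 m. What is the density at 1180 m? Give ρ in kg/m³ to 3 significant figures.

In an isothermal atmosphere, density decays like pressure: ρ = ρ₀ exp(−z/H).
z/H = 1180.0/7630.0 = 0.15465; exp(−0.15465) = 0.85671.
ρ = 1.341 × 0.85671 = 1.1488 kg/m³.

ρ ≈ 1.15 kg/m³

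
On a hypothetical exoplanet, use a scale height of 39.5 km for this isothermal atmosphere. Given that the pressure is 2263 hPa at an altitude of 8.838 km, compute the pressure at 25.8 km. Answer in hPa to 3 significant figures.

Between two levels, P₂ = P₁ exp(−Δz/H) with Δz = z₂ − z₁.
Δz = 25800 − 8838.0 = 16962 m; Δz/H = 16962/39500 = 0.42942.
P₂ = 2263 × exp(−0.42942) = 2263 × 0.65089 = 1473.0 hPa.

P ≈ 1470 hPa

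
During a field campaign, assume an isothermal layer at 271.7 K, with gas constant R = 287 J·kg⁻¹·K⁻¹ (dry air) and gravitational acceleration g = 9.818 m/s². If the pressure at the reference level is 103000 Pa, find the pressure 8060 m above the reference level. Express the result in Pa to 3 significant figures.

Scale height: H = RT/g = 287 × 271.7 / 9.818 = 7942.3 m.
Barometric formula: P = P₀ exp(−z/H).
z/H = 8060.0/7942.3 = 1.0148; exp(−1.0148) = 0.36247.
P = 103000 × 0.36247 = 37334 Pa.

P ≈ 37300 Pa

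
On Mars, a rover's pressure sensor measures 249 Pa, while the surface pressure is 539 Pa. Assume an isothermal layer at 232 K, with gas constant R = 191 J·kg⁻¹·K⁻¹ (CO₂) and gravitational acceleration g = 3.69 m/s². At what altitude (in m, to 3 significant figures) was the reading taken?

z ≈ 9270 m

Scale height: H = RT/g = 191 × 232 / 3.69 = 12009 m.
Invert the barometric formula: z = H ln(P₀/P).
P₀/P = 539/249 = 2.1647; ln(2.1647) = 0.77228.
z = 12009 × 0.77228 = 9274.3 m.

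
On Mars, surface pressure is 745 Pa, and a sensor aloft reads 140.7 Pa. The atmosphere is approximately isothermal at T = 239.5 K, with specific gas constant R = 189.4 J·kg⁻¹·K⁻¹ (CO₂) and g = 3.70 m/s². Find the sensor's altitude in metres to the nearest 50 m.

z ≈ 20450 m

Scale height: H = RT/g = 189.4 × 239.5 / 3.70 = 12260 m.
Invert the barometric formula: z = H ln(P₀/P).
P₀/P = 745/140.7 = 5.2950; ln(5.2950) = 1.6668.
z = 12260 × 1.6668 = 20435 m.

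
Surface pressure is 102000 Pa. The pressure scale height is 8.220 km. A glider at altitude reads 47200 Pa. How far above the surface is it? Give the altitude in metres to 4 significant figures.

z ≈ 6334 m

Invert the barometric formula: z = H ln(P₀/P).
P₀/P = 102000/47200 = 2.1610; ln(2.1610) = 0.77057.
z = 8220.0 × 0.77057 = 6334.1 m.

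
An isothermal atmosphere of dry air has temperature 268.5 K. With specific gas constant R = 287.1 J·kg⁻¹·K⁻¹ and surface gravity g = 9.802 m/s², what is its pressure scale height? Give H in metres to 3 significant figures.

The scale height of an isothermal atmosphere is H = RT/g.
H = 287.1 × 268.5 / 9.802 = 77086/9.802 = 7864.3 m.

H ≈ 7860 m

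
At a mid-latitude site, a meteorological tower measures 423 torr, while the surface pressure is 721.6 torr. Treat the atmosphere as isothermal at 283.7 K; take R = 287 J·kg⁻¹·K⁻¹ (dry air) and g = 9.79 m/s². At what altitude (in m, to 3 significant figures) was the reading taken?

Scale height: H = RT/g = 287 × 283.7 / 9.79 = 8316.8 m.
Invert the barometric formula: z = H ln(P₀/P).
P₀/P = 721.6/423 = 1.7059; ln(1.7059) = 0.53409.
z = 8316.8 × 0.53409 = 4441.9 m.

z ≈ 4440 m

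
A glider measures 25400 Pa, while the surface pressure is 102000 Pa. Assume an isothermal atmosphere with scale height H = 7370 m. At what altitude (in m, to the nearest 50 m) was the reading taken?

z ≈ 10250 m

Invert the barometric formula: z = H ln(P₀/P).
P₀/P = 102000/25400 = 4.0157; ln(4.0157) = 1.3902.
z = 7370.0 × 1.3902 = 10246 m.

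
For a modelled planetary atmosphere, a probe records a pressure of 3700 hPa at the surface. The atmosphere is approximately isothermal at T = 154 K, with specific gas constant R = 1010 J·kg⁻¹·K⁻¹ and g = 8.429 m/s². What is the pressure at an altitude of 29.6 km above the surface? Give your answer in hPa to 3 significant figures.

Scale height: H = RT/g = 1010 × 154 / 8.429 = 18453 m.
Barometric formula: P = P₀ exp(−z/H).
z/H = 29600/18453 = 1.6041; exp(−1.6041) = 0.20107.
P = 3700 × 0.20107 = 743.96 hPa.

P ≈ 744 hPa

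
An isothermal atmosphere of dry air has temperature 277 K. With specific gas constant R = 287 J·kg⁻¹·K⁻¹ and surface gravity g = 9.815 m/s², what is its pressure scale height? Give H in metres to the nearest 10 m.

The scale height of an isothermal atmosphere is H = RT/g.
H = 287 × 277 / 9.815 = 79499/9.815 = 8099.7 m.

H ≈ 8100 m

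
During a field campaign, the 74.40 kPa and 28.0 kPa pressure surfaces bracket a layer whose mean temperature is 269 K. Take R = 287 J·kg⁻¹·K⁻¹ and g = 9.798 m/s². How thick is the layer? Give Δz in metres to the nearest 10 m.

Δz ≈ 7700 m

Hypsometric equation: Δz = (R T̄/g) ln(P₁/P₂).
R T̄/g = 287 × 269 / 9.798 = 7879.5 m.
ln(74.40/28.0) = ln(2.6571) = 0.97724.
Δz = 7879.5 × 0.97724 = 7700.2 m.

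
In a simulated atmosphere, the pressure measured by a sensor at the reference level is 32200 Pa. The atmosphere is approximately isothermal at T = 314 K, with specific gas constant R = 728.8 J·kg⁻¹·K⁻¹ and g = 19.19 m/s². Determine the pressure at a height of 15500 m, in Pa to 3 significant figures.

Scale height: H = RT/g = 728.8 × 314 / 19.19 = 11925 m.
Barometric formula: P = P₀ exp(−z/H).
z/H = 15500/11925 = 1.2998; exp(−1.2998) = 0.27259.
P = 32200 × 0.27259 = 8777.4 Pa.

P ≈ 8780 Pa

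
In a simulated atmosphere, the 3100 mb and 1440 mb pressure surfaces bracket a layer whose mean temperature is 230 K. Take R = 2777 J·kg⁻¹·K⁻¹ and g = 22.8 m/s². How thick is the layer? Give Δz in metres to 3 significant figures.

Δz ≈ 21500 m

Hypsometric equation: Δz = (R T̄/g) ln(P₁/P₂).
R T̄/g = 2777 × 230 / 22.8 = 28014 m.
ln(3100/1440) = ln(2.1528) = 0.76677.
Δz = 28014 × 0.76677 = 21480 m.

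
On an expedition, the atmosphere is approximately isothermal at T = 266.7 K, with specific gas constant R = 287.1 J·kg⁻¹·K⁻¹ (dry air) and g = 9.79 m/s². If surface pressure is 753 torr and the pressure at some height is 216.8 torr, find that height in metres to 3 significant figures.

Scale height: H = RT/g = 287.1 × 266.7 / 9.79 = 7821.2 m.
Invert the barometric formula: z = H ln(P₀/P).
P₀/P = 753/216.8 = 3.4732; ln(3.4732) = 1.2451.
z = 7821.2 × 1.2451 = 9738.2 m.

z ≈ 9740 m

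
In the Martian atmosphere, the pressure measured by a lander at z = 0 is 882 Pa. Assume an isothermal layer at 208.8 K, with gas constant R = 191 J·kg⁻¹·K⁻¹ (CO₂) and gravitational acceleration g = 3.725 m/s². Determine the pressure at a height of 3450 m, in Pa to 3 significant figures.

Scale height: H = RT/g = 191 × 208.8 / 3.725 = 10706 m.
Barometric formula: P = P₀ exp(−z/H).
z/H = 3450.0/10706 = 0.32225; exp(−0.32225) = 0.72452.
P = 882 × 0.72452 = 639.03 Pa.

P ≈ 639 Pa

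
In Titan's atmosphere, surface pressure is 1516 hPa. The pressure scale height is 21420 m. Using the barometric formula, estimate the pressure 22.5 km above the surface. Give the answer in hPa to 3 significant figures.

Barometric formula: P = P₀ exp(−z/H).
z/H = 22500/21420 = 1.0504; exp(−1.0504) = 0.34980.
P = 1516 × 0.34980 = 530.30 hPa.

P ≈ 530 hPa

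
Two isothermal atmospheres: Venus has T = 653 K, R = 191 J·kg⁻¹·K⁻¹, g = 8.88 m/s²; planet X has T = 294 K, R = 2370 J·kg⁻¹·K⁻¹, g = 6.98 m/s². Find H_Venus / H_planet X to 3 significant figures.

H_Venus/H_planet X ≈ 0.141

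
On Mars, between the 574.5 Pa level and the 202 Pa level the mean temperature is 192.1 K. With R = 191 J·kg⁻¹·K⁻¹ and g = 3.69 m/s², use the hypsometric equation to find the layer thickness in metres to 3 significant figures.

Hypsometric equation: Δz = (R T̄/g) ln(P₁/P₂).
R T̄/g = 191 × 192.1 / 3.69 = 9943.4 m.
ln(574.5/202) = ln(2.8441) = 1.0452.
Δz = 9943.4 × 1.0452 = 10393 m.

Δz ≈ 10400 m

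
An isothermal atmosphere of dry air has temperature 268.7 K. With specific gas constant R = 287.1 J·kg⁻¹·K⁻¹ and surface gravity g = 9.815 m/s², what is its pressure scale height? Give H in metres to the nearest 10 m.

H ≈ 7860 m

The scale height of an isothermal atmosphere is H = RT/g.
H = 287.1 × 268.7 / 9.815 = 77144/9.815 = 7859.8 m.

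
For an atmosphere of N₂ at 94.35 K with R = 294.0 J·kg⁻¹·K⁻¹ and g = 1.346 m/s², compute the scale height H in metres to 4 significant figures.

H ≈ 20610 m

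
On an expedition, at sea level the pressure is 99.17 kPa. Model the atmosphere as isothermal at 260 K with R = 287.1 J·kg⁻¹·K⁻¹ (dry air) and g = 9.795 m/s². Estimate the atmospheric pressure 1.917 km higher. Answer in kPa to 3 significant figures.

P ≈ 77.1 kPa

Scale height: H = RT/g = 287.1 × 260 / 9.795 = 7620.8 m.
Barometric formula: P = P₀ exp(−z/H).
z/H = 1917.0/7620.8 = 0.25155; exp(−0.25155) = 0.77759.
P = 99.17 × 0.77759 = 77.114 kPa.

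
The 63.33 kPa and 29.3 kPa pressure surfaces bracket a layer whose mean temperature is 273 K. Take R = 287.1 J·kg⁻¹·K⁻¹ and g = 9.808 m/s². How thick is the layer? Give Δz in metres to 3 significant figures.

Hypsometric equation: Δz = (R T̄/g) ln(P₁/P₂).
R T̄/g = 287.1 × 273 / 9.808 = 7991.3 m.
ln(63.33/29.3) = ln(2.1614) = 0.77076.
Δz = 7991.3 × 0.77076 = 6159.4 m.

Δz ≈ 6160 m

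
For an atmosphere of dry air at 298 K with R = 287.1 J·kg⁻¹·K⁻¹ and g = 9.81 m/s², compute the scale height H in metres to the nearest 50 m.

The scale height of an isothermal atmosphere is H = RT/g.
H = 287.1 × 298 / 9.81 = 85556/9.81 = 8721.3 m.

H ≈ 8700 m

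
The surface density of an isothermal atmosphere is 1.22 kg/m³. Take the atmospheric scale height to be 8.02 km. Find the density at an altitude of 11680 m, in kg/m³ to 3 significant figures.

ρ ≈ 0.284 kg/m³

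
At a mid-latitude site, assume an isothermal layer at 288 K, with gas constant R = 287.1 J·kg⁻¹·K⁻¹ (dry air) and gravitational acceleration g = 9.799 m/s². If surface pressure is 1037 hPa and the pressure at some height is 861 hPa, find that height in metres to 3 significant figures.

z ≈ 1570 m

Scale height: H = RT/g = 287.1 × 288 / 9.799 = 8438.1 m.
Invert the barometric formula: z = H ln(P₀/P).
P₀/P = 1037/861 = 1.2044; ln(1.2044) = 0.18598.
z = 8438.1 × 0.18598 = 1569.3 m.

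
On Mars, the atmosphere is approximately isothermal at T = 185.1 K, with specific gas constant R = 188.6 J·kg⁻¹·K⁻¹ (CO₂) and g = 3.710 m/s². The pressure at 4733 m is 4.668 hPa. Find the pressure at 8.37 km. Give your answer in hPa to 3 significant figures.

P ≈ 3.17 hPa

Scale height: H = RT/g = 188.6 × 185.1 / 3.710 = 9409.7 m.
Between two levels, P₂ = P₁ exp(−Δz/H) with Δz = z₂ − z₁.
Δz = 8370.0 − 4733.0 = 3637.0 m; Δz/H = 3637.0/9409.7 = 0.38652.
P₂ = 4.668 × exp(−0.38652) = 4.668 × 0.67942 = 3.1715 hPa.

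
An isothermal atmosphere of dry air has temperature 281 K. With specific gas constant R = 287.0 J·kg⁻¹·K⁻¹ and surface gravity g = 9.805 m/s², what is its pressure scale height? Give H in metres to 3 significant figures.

H ≈ 8230 m

The scale height of an isothermal atmosphere is H = RT/g.
H = 287.0 × 281 / 9.805 = 80647/9.805 = 8225.1 m.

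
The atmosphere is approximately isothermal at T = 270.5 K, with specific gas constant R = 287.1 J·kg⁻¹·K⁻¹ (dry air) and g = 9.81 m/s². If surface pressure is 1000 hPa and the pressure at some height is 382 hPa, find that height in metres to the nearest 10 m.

z ≈ 7620 m

Scale height: H = RT/g = 287.1 × 270.5 / 9.81 = 7916.5 m.
Invert the barometric formula: z = H ln(P₀/P).
P₀/P = 1000/382 = 2.6178; ln(2.6178) = 0.96233.
z = 7916.5 × 0.96233 = 7618.3 m.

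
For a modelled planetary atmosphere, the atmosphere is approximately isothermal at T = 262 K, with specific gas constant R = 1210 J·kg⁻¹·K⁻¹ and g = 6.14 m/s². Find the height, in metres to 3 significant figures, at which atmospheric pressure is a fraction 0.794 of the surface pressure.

z ≈ 11900 m

Scale height: H = RT/g = 1210 × 262 / 6.14 = 51632 m.
Set P/P₀ = exp(−z/H) = 0.794, so z = −H ln(0.794).
−ln(0.794) = 0.23067; z = 51632 × 0.23067 = 11910 m.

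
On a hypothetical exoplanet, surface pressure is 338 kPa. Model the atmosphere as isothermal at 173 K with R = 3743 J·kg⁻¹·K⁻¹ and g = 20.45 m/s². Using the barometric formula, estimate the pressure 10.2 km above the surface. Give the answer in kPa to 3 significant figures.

P ≈ 245 kPa

Scale height: H = RT/g = 3743 × 173 / 20.45 = 31664 m.
Barometric formula: P = P₀ exp(−z/H).
z/H = 10200/31664 = 0.32213; exp(−0.32213) = 0.72460.
P = 338 × 0.72460 = 244.91 kPa.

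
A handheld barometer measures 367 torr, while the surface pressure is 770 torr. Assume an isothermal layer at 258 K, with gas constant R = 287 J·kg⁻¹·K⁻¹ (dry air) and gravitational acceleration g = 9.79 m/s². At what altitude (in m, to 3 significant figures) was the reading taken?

z ≈ 5600 m

Scale height: H = RT/g = 287 × 258 / 9.79 = 7563.4 m.
Invert the barometric formula: z = H ln(P₀/P).
P₀/P = 770/367 = 2.0981; ln(2.0981) = 0.74103.
z = 7563.4 × 0.74103 = 5604.7 m.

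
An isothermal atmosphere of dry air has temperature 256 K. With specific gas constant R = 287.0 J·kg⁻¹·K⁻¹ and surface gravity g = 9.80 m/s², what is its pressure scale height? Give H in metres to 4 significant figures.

The scale height of an isothermal atmosphere is H = RT/g.
H = 287.0 × 256 / 9.80 = 73472/9.80 = 7497.1 m.

H ≈ 7497 m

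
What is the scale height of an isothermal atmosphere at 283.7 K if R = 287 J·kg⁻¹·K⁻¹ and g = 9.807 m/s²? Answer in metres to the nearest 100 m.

The scale height of an isothermal atmosphere is H = RT/g.
H = 287 × 283.7 / 9.807 = 81422/9.807 = 8302.4 m.

H ≈ 8300 m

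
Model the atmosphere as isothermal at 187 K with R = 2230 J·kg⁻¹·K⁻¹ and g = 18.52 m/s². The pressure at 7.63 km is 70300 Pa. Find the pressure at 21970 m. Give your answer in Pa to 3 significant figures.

P ≈ 37200 Pa

Scale height: H = RT/g = 2230 × 187 / 18.52 = 22517 m.
Between two levels, P₂ = P₁ exp(−Δz/H) with Δz = z₂ − z₁.
Δz = 21970 − 7630.0 = 14340 m; Δz/H = 14340/22517 = 0.63685.
P₂ = 70300 × exp(−0.63685) = 70300 × 0.52896 = 37186 Pa.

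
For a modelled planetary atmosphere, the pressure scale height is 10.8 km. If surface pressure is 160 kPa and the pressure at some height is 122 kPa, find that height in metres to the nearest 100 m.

Invert the barometric formula: z = H ln(P₀/P).
P₀/P = 160/122 = 1.3115; ln(1.3115) = 0.27117.
z = 10800 × 0.27117 = 2928.6 m.

z ≈ 2900 m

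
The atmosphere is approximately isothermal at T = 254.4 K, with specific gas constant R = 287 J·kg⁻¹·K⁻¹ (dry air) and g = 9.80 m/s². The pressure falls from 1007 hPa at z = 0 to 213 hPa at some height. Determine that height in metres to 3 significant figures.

z ≈ 11600 m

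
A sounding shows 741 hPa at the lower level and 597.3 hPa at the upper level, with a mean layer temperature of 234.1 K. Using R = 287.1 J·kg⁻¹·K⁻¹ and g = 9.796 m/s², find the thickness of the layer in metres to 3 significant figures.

Δz ≈ 1480 m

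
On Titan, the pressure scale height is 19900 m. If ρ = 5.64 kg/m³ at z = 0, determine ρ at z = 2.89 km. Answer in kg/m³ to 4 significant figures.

ρ ≈ 4.878 kg/m³

In an isothermal atmosphere, density decays like pressure: ρ = ρ₀ exp(−z/H).
z/H = 2890.0/19900 = 0.14523; exp(−0.14523) = 0.86482.
ρ = 5.64 × 0.86482 = 4.8776 kg/m³.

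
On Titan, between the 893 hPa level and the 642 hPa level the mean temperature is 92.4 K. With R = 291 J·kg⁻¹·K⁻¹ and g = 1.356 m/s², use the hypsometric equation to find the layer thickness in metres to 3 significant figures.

Hypsometric equation: Δz = (R T̄/g) ln(P₁/P₂).
R T̄/g = 291 × 92.4 / 1.356 = 19829 m.
ln(893/642) = ln(1.3910) = 0.33002.
Δz = 19829 × 0.33002 = 6544.0 m.

Δz ≈ 6540 m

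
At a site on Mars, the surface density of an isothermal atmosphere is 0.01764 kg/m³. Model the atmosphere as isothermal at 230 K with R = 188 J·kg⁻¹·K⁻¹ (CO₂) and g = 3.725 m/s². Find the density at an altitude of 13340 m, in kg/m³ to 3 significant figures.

Scale height: H = RT/g = 188 × 230 / 3.725 = 11608 m.
In an isothermal atmosphere, density decays like pressure: ρ = ρ₀ exp(−z/H).
z/H = 13340/11608 = 1.1492; exp(−1.1492) = 0.31689.
ρ = 0.01764 × 0.31689 = 0.0055899 kg/m³.

ρ ≈ 0.00559 kg/m³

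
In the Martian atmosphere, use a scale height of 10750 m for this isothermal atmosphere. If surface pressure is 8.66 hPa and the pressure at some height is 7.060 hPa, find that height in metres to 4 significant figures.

z ≈ 2196 m

Invert the barometric formula: z = H ln(P₀/P).
P₀/P = 8.66/7.060 = 1.2266; ln(1.2266) = 0.20425.
z = 10750 × 0.20425 = 2195.7 m.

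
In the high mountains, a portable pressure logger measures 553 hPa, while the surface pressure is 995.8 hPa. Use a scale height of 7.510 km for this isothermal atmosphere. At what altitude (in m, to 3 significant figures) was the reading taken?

z ≈ 4420 m

Invert the barometric formula: z = H ln(P₀/P).
P₀/P = 995.8/553 = 1.8007; ln(1.8007) = 0.58818.
z = 7510.0 × 0.58818 = 4417.2 m.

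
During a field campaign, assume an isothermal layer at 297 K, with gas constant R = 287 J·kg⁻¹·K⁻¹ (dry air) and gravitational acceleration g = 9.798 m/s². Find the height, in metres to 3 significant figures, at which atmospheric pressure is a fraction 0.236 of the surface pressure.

Scale height: H = RT/g = 287 × 297 / 9.798 = 8699.6 m.
Set P/P₀ = exp(−z/H) = 0.236, so z = −H ln(0.236).
−ln(0.236) = 1.4439; z = 8699.6 × 1.4439 = 12561 m.

z ≈ 12600 m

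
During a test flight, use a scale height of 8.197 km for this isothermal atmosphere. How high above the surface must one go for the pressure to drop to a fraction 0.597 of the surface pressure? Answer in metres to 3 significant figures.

z ≈ 4230 m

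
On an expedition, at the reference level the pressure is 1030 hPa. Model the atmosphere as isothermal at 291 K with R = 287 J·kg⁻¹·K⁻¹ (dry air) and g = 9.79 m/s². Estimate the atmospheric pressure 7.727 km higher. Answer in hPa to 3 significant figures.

P ≈ 416 hPa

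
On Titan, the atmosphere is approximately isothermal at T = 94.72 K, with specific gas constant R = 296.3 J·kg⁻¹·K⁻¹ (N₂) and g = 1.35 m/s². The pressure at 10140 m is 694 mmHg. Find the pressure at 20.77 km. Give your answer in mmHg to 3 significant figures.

P ≈ 416 mmHg

Scale height: H = RT/g = 296.3 × 94.72 / 1.35 = 20789 m.
Between two levels, P₂ = P₁ exp(−Δz/H) with Δz = z₂ − z₁.
Δz = 20770 − 10140 = 10630 m; Δz/H = 10630/20789 = 0.51133.
P₂ = 694 × exp(−0.51133) = 694 × 0.59970 = 416.19 mmHg.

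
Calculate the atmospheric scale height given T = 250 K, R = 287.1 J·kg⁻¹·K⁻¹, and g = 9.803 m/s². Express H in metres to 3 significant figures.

The scale height of an isothermal atmosphere is H = RT/g.
H = 287.1 × 250 / 9.803 = 71775/9.803 = 7321.7 m.

H ≈ 7320 m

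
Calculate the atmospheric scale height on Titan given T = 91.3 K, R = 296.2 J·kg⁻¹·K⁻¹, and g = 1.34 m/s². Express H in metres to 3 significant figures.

The scale height of an isothermal atmosphere is H = RT/g.
H = 296.2 × 91.3 / 1.34 = 27043/1.34 = 20181 m.

H ≈ 20200 m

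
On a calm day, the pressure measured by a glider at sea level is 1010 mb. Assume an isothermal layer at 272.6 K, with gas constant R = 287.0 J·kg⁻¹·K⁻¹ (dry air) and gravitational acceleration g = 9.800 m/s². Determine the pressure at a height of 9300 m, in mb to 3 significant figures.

Scale height: H = RT/g = 287.0 × 272.6 / 9.800 = 7983.3 m.
Barometric formula: P = P₀ exp(−z/H).
z/H = 9300.0/7983.3 = 1.1649; exp(−1.1649) = 0.31195.
P = 1010 × 0.31195 = 315.07 mb.

P ≈ 315 mb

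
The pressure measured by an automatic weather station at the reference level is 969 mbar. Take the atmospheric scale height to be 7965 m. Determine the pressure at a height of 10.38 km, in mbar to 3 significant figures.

Barometric formula: P = P₀ exp(−z/H).
z/H = 10380/7965.0 = 1.3032; exp(−1.3032) = 0.27166.
P = 969 × 0.27166 = 263.24 mbar.

P ≈ 263 mbar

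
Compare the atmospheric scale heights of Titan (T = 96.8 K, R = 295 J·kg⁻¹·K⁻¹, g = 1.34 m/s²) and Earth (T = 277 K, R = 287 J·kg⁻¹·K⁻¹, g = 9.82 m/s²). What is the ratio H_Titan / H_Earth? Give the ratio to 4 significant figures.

H = RT/g for each body.
H_Titan = 295 × 96.8 / 1.34 = 21310 m.
H_Earth = 287 × 277 / 9.82 = 8095.6 m.
H_Titan/H_Earth = 21310/8095.6 = 2.6323.

H_Titan/H_Earth ≈ 2.632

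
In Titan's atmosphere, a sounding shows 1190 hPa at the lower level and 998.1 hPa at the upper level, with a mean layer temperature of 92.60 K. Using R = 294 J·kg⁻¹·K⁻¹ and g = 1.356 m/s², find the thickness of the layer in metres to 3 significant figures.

Hypsometric equation: Δz = (R T̄/g) ln(P₁/P₂).
R T̄/g = 294 × 92.60 / 1.356 = 20077 m.
ln(1190/998.1) = ln(1.1923) = 0.17588.
Δz = 20077 × 0.17588 = 3531.1 m.

Δz ≈ 3530 m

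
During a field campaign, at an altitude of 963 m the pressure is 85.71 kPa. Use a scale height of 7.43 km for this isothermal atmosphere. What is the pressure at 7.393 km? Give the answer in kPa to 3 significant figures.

P ≈ 36.1 kPa

Between two levels, P₂ = P₁ exp(−Δz/H) with Δz = z₂ − z₁.
Δz = 7393.0 − 963.00 = 6430.0 m; Δz/H = 6430.0/7430.0 = 0.86541.
P₂ = 85.71 × exp(−0.86541) = 85.71 × 0.42088 = 36.074 kPa.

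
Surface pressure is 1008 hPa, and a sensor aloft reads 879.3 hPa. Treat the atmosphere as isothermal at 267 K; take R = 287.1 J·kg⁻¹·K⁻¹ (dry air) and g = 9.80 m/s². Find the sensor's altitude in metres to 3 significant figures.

z ≈ 1070 m

Scale height: H = RT/g = 287.1 × 267 / 9.80 = 7822.0 m.
Invert the barometric formula: z = H ln(P₀/P).
P₀/P = 1008/879.3 = 1.1464; ln(1.1464) = 0.13663.
z = 7822.0 × 0.13663 = 1068.7 m.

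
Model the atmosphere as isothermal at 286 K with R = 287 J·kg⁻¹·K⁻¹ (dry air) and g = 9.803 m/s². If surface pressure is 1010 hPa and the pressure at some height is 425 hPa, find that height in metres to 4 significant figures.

Scale height: H = RT/g = 287 × 286 / 9.803 = 8373.2 m.
Invert the barometric formula: z = H ln(P₀/P).
P₀/P = 1010/425 = 2.3765; ln(2.3765) = 0.86563.
z = 8373.2 × 0.86563 = 7248.1 m.

z ≈ 7248 m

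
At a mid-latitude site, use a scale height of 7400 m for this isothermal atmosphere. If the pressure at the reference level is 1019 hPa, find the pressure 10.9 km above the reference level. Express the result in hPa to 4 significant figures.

Barometric formula: P = P₀ exp(−z/H).
z/H = 10900/7400.0 = 1.4730; exp(−1.4730) = 0.22924.
P = 1019 × 0.22924 = 233.60 hPa.

P ≈ 233.6 hPa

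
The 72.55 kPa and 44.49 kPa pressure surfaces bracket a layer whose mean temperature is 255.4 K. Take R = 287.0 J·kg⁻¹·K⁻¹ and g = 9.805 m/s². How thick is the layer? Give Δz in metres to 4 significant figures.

Δz ≈ 3656 m

Hypsometric equation: Δz = (R T̄/g) ln(P₁/P₂).
R T̄/g = 287.0 × 255.4 / 9.805 = 7475.8 m.
ln(72.55/44.49) = ln(1.6307) = 0.48901.
Δz = 7475.8 × 0.48901 = 3655.7 m.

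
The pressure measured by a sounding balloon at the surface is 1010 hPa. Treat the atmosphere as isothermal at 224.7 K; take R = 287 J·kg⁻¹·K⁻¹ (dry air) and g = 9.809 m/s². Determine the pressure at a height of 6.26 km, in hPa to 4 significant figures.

Scale height: H = RT/g = 287 × 224.7 / 9.809 = 6574.5 m.
Barometric formula: P = P₀ exp(−z/H).
z/H = 6260.0/6574.5 = 0.95216; exp(−0.95216) = 0.38591.
P = 1010 × 0.38591 = 389.77 hPa.

P ≈ 389.8 hPa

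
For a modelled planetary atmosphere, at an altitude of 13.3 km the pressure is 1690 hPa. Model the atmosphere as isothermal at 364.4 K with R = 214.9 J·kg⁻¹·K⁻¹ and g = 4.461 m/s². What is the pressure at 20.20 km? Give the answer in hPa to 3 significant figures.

Scale height: H = RT/g = 214.9 × 364.4 / 4.461 = 17554 m.
Between two levels, P₂ = P₁ exp(−Δz/H) with Δz = z₂ − z₁.
Δz = 20200 − 13300 = 6900.0 m; Δz/H = 6900.0/17554 = 0.39307.
P₂ = 1690 × exp(−0.39307) = 1690 × 0.67498 = 1140.7 hPa.

P ≈ 1140 hPa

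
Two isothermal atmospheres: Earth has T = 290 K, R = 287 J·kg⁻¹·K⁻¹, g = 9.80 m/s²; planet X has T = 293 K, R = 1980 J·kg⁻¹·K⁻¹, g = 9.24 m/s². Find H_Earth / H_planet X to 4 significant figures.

H_Earth/H_planet X ≈ 0.1353

H = RT/g for each body.
H_Earth = 287 × 290 / 9.80 = 8492.9 m.
H_planet X = 1980 × 293 / 9.24 = 62786 m.
H_Earth/H_planet X = 8492.9/62786 = 0.13527.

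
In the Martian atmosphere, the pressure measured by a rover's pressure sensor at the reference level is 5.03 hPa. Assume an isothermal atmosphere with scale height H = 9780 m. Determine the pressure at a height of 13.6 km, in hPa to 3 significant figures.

Barometric formula: P = P₀ exp(−z/H).
z/H = 13600/9780.0 = 1.3906; exp(−1.3906) = 0.24893.
P = 5.03 × 0.24893 = 1.2521 hPa.

P ≈ 1.25 hPa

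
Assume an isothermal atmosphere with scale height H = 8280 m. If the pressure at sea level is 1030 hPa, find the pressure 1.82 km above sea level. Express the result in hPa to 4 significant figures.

Barometric formula: P = P₀ exp(−z/H).
z/H = 1820.0/8280.0 = 0.21981; exp(−0.21981) = 0.80267.
P = 1030 × 0.80267 = 826.75 hPa.

P ≈ 826.8 hPa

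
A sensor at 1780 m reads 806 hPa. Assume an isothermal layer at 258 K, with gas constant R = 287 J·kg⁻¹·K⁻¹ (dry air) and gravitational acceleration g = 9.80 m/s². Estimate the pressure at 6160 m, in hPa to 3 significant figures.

Scale height: H = RT/g = 287 × 258 / 9.80 = 7555.7 m.
Between two levels, P₂ = P₁ exp(−Δz/H) with Δz = z₂ − z₁.
Δz = 6160.0 − 1780.0 = 4380.0 m; Δz/H = 4380.0/7555.7 = 0.57969.
P₂ = 806 × exp(−0.57969) = 806 × 0.56007 = 451.42 hPa.

P ≈ 451 hPa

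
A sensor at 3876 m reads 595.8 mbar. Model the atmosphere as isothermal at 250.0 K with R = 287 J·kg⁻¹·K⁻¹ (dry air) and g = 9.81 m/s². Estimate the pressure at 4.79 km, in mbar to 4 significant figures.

Scale height: H = RT/g = 287 × 250.0 / 9.81 = 7314.0 m.
Between two levels, P₂ = P₁ exp(−Δz/H) with Δz = z₂ − z₁.
Δz = 4790.0 − 3876.0 = 914.00 m; Δz/H = 914.00/7314.0 = 0.12497.
P₂ = 595.8 × exp(−0.12497) = 595.8 × 0.88252 = 525.81 mbar.

P ≈ 525.8 mbar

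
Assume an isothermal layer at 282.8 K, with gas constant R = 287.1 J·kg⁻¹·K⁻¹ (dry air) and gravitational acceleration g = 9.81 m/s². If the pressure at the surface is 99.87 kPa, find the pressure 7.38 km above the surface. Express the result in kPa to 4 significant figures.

Scale height: H = RT/g = 287.1 × 282.8 / 9.81 = 8276.4 m.
Barometric formula: P = P₀ exp(−z/H).
z/H = 7380.0/8276.4 = 0.89169; exp(−0.89169) = 0.40996.
P = 99.87 × 0.40996 = 40.943 kPa.

P ≈ 40.94 kPa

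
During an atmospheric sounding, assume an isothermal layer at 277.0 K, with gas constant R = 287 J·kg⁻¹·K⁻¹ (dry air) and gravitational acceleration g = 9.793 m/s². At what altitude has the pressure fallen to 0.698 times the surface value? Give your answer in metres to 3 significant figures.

Scale height: H = RT/g = 287 × 277.0 / 9.793 = 8117.9 m.
Set P/P₀ = exp(−z/H) = 0.698, so z = −H ln(0.698).
−ln(0.698) = 0.35954; z = 8117.9 × 0.35954 = 2918.7 m.

z ≈ 2920 m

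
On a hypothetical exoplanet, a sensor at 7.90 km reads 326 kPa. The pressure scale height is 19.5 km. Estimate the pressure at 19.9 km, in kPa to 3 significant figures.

Between two levels, P₂ = P₁ exp(−Δz/H) with Δz = z₂ − z₁.
Δz = 19900 − 7900.0 = 12000 m; Δz/H = 12000/19500 = 0.61538.
P₂ = 326 × exp(−0.61538) = 326 × 0.54044 = 176.18 kPa.

P ≈ 176 kPa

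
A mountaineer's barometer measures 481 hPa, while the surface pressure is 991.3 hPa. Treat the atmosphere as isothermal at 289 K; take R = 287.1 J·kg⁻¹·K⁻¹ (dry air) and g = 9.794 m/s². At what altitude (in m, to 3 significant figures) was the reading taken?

z ≈ 6130 m

Scale height: H = RT/g = 287.1 × 289 / 9.794 = 8471.7 m.
Invert the barometric formula: z = H ln(P₀/P).
P₀/P = 991.3/481 = 2.0609; ln(2.0609) = 0.72314.
z = 8471.7 × 0.72314 = 6126.2 m.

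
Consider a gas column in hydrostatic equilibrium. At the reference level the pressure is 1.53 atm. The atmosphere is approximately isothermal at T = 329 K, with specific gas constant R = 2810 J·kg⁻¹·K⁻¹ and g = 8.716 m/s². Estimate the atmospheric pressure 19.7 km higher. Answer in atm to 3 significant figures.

Scale height: H = RT/g = 2810 × 329 / 8.716 = 106070 m.
Barometric formula: P = P₀ exp(−z/H).
z/H = 19700/106070 = 0.18573; exp(−0.18573) = 0.83050.
P = 1.53 × 0.83050 = 1.2707 atm.

P ≈ 1.27 atm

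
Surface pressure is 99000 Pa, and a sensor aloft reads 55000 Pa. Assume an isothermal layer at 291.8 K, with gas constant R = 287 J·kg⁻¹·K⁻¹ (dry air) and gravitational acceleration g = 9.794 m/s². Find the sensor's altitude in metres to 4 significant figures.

Scale height: H = RT/g = 287 × 291.8 / 9.794 = 8550.8 m.
Invert the barometric formula: z = H ln(P₀/P).
P₀/P = 99000/55000 = 1.8000; ln(1.8000) = 0.58779.
z = 8550.8 × 0.58779 = 5026.1 m.

z ≈ 5026 m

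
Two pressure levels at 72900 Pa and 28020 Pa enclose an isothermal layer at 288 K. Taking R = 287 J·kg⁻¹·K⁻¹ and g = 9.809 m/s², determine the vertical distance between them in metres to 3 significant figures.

Hypsometric equation: Δz = (R T̄/g) ln(P₁/P₂).
R T̄/g = 287 × 288 / 9.809 = 8426.5 m.
ln(72900/28020) = ln(2.6017) = 0.95617.
Δz = 8426.5 × 0.95617 = 8057.2 m.

Δz ≈ 8060 m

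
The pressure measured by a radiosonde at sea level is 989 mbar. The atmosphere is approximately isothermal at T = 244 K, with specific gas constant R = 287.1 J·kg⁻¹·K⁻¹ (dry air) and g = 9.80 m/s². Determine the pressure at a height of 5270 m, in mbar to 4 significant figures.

P ≈ 473.2 mbar

Scale height: H = RT/g = 287.1 × 244 / 9.80 = 7148.2 m.
Barometric formula: P = P₀ exp(−z/H).
z/H = 5270.0/7148.2 = 0.73725; exp(−0.73725) = 0.47843.
P = 989 × 0.47843 = 473.17 mbar.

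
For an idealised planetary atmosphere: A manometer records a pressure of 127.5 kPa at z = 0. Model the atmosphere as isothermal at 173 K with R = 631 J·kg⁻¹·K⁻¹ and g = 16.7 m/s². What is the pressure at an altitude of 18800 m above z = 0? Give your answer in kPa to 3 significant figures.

P ≈ 7.19 kPa

Scale height: H = RT/g = 631 × 173 / 16.7 = 6536.7 m.
Barometric formula: P = P₀ exp(−z/H).
z/H = 18800/6536.7 = 2.8761; exp(−2.8761) = 0.056354.
P = 127.5 × 0.056354 = 7.1851 kPa.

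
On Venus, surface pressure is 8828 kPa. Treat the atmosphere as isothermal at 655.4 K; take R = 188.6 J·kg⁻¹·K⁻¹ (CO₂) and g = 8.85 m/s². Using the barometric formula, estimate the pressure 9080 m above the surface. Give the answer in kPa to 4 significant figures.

P ≈ 4608 kPa

Scale height: H = RT/g = 188.6 × 655.4 / 8.85 = 13967 m.
Barometric formula: P = P₀ exp(−z/H).
z/H = 9080.0/13967 = 0.65010; exp(−0.65010) = 0.52199.
P = 8828 × 0.52199 = 4608.1 kPa.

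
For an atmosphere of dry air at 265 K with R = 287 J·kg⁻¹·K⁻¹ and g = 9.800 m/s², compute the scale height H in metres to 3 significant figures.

H ≈ 7760 m

The scale height of an isothermal atmosphere is H = RT/g.
H = 287 × 265 / 9.800 = 76055/9.800 = 7760.7 m.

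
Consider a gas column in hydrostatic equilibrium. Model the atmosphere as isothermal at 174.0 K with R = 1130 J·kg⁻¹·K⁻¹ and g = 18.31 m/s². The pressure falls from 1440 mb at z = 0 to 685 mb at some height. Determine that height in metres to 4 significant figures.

Scale height: H = RT/g = 1130 × 174.0 / 18.31 = 10738 m.
Invert the barometric formula: z = H ln(P₀/P).
P₀/P = 1440/685 = 2.1022; ln(2.1022) = 0.74298.
z = 10738 × 0.74298 = 7978.1 m.

z ≈ 7978 m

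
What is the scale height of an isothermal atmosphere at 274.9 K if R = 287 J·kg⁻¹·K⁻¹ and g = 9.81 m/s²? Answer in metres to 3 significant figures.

The scale height of an isothermal atmosphere is H = RT/g.
H = 287 × 274.9 / 9.81 = 78896/9.81 = 8042.4 m.

H ≈ 8040 m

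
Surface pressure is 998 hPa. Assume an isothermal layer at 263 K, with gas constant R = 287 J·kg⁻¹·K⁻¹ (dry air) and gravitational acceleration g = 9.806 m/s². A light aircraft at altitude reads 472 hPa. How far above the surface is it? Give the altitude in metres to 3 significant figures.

z ≈ 5760 m

Scale height: H = RT/g = 287 × 263 / 9.806 = 7697.4 m.
Invert the barometric formula: z = H ln(P₀/P).
P₀/P = 998/472 = 2.1144; ln(2.1144) = 0.74877.
z = 7697.4 × 0.74877 = 5763.6 m.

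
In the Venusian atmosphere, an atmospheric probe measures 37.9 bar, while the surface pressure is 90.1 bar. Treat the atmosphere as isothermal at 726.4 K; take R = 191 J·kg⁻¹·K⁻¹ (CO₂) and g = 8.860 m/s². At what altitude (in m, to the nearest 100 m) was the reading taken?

z ≈ 13600 m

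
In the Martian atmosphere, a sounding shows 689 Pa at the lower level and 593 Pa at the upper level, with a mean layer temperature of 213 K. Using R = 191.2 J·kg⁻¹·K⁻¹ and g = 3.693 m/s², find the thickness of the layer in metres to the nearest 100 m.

Hypsometric equation: Δz = (R T̄/g) ln(P₁/P₂).
R T̄/g = 191.2 × 213 / 3.693 = 11028 m.
ln(689/593) = ln(1.1619) = 0.15006.
Δz = 11028 × 0.15006 = 1654.9 m.

Δz ≈ 1700 m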